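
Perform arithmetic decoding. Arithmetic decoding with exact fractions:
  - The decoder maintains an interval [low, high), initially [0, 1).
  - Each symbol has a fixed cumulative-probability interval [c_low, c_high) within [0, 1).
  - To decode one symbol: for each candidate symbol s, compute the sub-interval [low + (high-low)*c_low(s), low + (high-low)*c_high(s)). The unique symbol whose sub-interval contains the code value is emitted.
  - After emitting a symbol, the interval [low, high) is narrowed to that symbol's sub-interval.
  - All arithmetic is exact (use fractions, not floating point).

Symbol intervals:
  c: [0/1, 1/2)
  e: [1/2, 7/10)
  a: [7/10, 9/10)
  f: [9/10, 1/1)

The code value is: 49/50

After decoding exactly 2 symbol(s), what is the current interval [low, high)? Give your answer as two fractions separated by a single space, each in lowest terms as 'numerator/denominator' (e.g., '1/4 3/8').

Step 1: interval [0/1, 1/1), width = 1/1 - 0/1 = 1/1
  'c': [0/1 + 1/1*0/1, 0/1 + 1/1*1/2) = [0/1, 1/2)
  'e': [0/1 + 1/1*1/2, 0/1 + 1/1*7/10) = [1/2, 7/10)
  'a': [0/1 + 1/1*7/10, 0/1 + 1/1*9/10) = [7/10, 9/10)
  'f': [0/1 + 1/1*9/10, 0/1 + 1/1*1/1) = [9/10, 1/1) <- contains code 49/50
  emit 'f', narrow to [9/10, 1/1)
Step 2: interval [9/10, 1/1), width = 1/1 - 9/10 = 1/10
  'c': [9/10 + 1/10*0/1, 9/10 + 1/10*1/2) = [9/10, 19/20)
  'e': [9/10 + 1/10*1/2, 9/10 + 1/10*7/10) = [19/20, 97/100)
  'a': [9/10 + 1/10*7/10, 9/10 + 1/10*9/10) = [97/100, 99/100) <- contains code 49/50
  'f': [9/10 + 1/10*9/10, 9/10 + 1/10*1/1) = [99/100, 1/1)
  emit 'a', narrow to [97/100, 99/100)

Answer: 97/100 99/100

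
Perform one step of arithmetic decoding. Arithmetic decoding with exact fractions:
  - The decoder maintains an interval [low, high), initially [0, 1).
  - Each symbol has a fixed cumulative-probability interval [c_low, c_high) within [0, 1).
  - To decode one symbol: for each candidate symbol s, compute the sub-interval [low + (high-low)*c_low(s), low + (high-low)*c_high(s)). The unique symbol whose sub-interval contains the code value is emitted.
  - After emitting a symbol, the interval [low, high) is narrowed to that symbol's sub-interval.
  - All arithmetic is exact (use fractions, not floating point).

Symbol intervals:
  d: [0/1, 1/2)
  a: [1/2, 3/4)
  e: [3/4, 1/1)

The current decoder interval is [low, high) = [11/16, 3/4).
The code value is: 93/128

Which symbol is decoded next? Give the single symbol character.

Interval width = high − low = 3/4 − 11/16 = 1/16
Scaled code = (code − low) / width = (93/128 − 11/16) / 1/16 = 5/8
  d: [0/1, 1/2) 
  a: [1/2, 3/4) ← scaled code falls here ✓
  e: [3/4, 1/1) 

Answer: a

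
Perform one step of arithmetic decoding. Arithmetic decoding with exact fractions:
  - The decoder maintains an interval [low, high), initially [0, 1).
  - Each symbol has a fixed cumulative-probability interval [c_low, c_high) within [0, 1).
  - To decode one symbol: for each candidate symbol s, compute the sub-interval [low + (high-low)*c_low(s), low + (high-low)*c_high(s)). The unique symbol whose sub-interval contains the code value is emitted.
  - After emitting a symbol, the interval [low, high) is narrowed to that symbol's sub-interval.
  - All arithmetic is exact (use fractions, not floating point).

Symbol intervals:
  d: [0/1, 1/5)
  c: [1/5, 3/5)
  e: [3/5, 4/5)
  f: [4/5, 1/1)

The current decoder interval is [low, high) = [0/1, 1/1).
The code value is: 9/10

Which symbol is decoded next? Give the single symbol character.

Interval width = high − low = 1/1 − 0/1 = 1/1
Scaled code = (code − low) / width = (9/10 − 0/1) / 1/1 = 9/10
  d: [0/1, 1/5) 
  c: [1/5, 3/5) 
  e: [3/5, 4/5) 
  f: [4/5, 1/1) ← scaled code falls here ✓

Answer: f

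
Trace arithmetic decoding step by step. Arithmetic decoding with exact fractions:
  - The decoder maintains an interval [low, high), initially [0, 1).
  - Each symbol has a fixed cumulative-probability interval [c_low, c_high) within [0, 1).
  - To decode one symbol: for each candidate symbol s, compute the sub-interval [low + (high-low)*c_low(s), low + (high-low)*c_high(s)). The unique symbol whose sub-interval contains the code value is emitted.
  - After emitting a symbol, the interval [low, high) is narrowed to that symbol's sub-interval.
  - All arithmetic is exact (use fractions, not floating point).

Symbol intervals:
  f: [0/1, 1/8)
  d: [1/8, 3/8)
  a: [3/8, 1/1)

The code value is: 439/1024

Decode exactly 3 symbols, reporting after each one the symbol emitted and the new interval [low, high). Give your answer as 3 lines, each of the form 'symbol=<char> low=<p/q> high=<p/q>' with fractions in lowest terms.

Answer: symbol=a low=3/8 high=1/1
symbol=f low=3/8 high=29/64
symbol=a low=207/512 high=29/64

Derivation:
Step 1: interval [0/1, 1/1), width = 1/1 - 0/1 = 1/1
  'f': [0/1 + 1/1*0/1, 0/1 + 1/1*1/8) = [0/1, 1/8)
  'd': [0/1 + 1/1*1/8, 0/1 + 1/1*3/8) = [1/8, 3/8)
  'a': [0/1 + 1/1*3/8, 0/1 + 1/1*1/1) = [3/8, 1/1) <- contains code 439/1024
  emit 'a', narrow to [3/8, 1/1)
Step 2: interval [3/8, 1/1), width = 1/1 - 3/8 = 5/8
  'f': [3/8 + 5/8*0/1, 3/8 + 5/8*1/8) = [3/8, 29/64) <- contains code 439/1024
  'd': [3/8 + 5/8*1/8, 3/8 + 5/8*3/8) = [29/64, 39/64)
  'a': [3/8 + 5/8*3/8, 3/8 + 5/8*1/1) = [39/64, 1/1)
  emit 'f', narrow to [3/8, 29/64)
Step 3: interval [3/8, 29/64), width = 29/64 - 3/8 = 5/64
  'f': [3/8 + 5/64*0/1, 3/8 + 5/64*1/8) = [3/8, 197/512)
  'd': [3/8 + 5/64*1/8, 3/8 + 5/64*3/8) = [197/512, 207/512)
  'a': [3/8 + 5/64*3/8, 3/8 + 5/64*1/1) = [207/512, 29/64) <- contains code 439/1024
  emit 'a', narrow to [207/512, 29/64)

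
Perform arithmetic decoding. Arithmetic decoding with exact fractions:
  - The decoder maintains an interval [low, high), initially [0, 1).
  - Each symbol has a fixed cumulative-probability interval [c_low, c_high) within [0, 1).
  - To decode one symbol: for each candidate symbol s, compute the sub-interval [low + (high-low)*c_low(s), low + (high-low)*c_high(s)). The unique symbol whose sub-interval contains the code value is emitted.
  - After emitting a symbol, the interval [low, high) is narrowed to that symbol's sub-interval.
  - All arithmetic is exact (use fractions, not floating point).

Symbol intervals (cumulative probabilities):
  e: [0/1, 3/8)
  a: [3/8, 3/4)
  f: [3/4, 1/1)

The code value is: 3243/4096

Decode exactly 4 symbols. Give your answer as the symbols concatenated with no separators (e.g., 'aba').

Answer: feae

Derivation:
Step 1: interval [0/1, 1/1), width = 1/1 - 0/1 = 1/1
  'e': [0/1 + 1/1*0/1, 0/1 + 1/1*3/8) = [0/1, 3/8)
  'a': [0/1 + 1/1*3/8, 0/1 + 1/1*3/4) = [3/8, 3/4)
  'f': [0/1 + 1/1*3/4, 0/1 + 1/1*1/1) = [3/4, 1/1) <- contains code 3243/4096
  emit 'f', narrow to [3/4, 1/1)
Step 2: interval [3/4, 1/1), width = 1/1 - 3/4 = 1/4
  'e': [3/4 + 1/4*0/1, 3/4 + 1/4*3/8) = [3/4, 27/32) <- contains code 3243/4096
  'a': [3/4 + 1/4*3/8, 3/4 + 1/4*3/4) = [27/32, 15/16)
  'f': [3/4 + 1/4*3/4, 3/4 + 1/4*1/1) = [15/16, 1/1)
  emit 'e', narrow to [3/4, 27/32)
Step 3: interval [3/4, 27/32), width = 27/32 - 3/4 = 3/32
  'e': [3/4 + 3/32*0/1, 3/4 + 3/32*3/8) = [3/4, 201/256)
  'a': [3/4 + 3/32*3/8, 3/4 + 3/32*3/4) = [201/256, 105/128) <- contains code 3243/4096
  'f': [3/4 + 3/32*3/4, 3/4 + 3/32*1/1) = [105/128, 27/32)
  emit 'a', narrow to [201/256, 105/128)
Step 4: interval [201/256, 105/128), width = 105/128 - 201/256 = 9/256
  'e': [201/256 + 9/256*0/1, 201/256 + 9/256*3/8) = [201/256, 1635/2048) <- contains code 3243/4096
  'a': [201/256 + 9/256*3/8, 201/256 + 9/256*3/4) = [1635/2048, 831/1024)
  'f': [201/256 + 9/256*3/4, 201/256 + 9/256*1/1) = [831/1024, 105/128)
  emit 'e', narrow to [201/256, 1635/2048)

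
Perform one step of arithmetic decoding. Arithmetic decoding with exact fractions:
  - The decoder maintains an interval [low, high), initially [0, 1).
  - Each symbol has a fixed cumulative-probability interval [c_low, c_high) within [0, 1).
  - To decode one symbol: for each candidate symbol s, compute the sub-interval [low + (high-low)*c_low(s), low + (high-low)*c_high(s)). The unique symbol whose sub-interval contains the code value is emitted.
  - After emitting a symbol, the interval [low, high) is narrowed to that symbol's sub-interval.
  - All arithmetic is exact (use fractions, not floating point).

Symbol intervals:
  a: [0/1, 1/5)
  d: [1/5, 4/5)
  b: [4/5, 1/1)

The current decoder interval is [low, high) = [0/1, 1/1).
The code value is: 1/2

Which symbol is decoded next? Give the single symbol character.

Answer: d

Derivation:
Interval width = high − low = 1/1 − 0/1 = 1/1
Scaled code = (code − low) / width = (1/2 − 0/1) / 1/1 = 1/2
  a: [0/1, 1/5) 
  d: [1/5, 4/5) ← scaled code falls here ✓
  b: [4/5, 1/1) 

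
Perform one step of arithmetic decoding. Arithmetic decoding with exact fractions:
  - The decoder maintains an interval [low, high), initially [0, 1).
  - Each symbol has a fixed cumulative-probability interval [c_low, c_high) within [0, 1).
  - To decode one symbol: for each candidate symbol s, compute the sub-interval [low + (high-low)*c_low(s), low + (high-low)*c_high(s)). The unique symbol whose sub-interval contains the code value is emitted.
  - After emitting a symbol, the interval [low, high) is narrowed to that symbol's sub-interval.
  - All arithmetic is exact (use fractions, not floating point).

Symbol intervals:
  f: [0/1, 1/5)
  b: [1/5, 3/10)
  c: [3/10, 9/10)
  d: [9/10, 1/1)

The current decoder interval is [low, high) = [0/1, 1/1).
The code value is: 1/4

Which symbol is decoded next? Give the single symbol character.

Answer: b

Derivation:
Interval width = high − low = 1/1 − 0/1 = 1/1
Scaled code = (code − low) / width = (1/4 − 0/1) / 1/1 = 1/4
  f: [0/1, 1/5) 
  b: [1/5, 3/10) ← scaled code falls here ✓
  c: [3/10, 9/10) 
  d: [9/10, 1/1) 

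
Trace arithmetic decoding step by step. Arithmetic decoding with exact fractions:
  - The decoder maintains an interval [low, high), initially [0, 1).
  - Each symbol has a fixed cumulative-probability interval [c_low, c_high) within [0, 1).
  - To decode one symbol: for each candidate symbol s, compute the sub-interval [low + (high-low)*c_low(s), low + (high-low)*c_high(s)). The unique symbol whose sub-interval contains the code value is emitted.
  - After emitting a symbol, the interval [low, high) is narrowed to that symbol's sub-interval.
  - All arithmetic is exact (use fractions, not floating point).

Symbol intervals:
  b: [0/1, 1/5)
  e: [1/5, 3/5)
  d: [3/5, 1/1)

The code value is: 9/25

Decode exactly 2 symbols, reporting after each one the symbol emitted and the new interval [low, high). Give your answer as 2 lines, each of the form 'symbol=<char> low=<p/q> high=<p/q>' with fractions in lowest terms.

Step 1: interval [0/1, 1/1), width = 1/1 - 0/1 = 1/1
  'b': [0/1 + 1/1*0/1, 0/1 + 1/1*1/5) = [0/1, 1/5)
  'e': [0/1 + 1/1*1/5, 0/1 + 1/1*3/5) = [1/5, 3/5) <- contains code 9/25
  'd': [0/1 + 1/1*3/5, 0/1 + 1/1*1/1) = [3/5, 1/1)
  emit 'e', narrow to [1/5, 3/5)
Step 2: interval [1/5, 3/5), width = 3/5 - 1/5 = 2/5
  'b': [1/5 + 2/5*0/1, 1/5 + 2/5*1/5) = [1/5, 7/25)
  'e': [1/5 + 2/5*1/5, 1/5 + 2/5*3/5) = [7/25, 11/25) <- contains code 9/25
  'd': [1/5 + 2/5*3/5, 1/5 + 2/5*1/1) = [11/25, 3/5)
  emit 'e', narrow to [7/25, 11/25)

Answer: symbol=e low=1/5 high=3/5
symbol=e low=7/25 high=11/25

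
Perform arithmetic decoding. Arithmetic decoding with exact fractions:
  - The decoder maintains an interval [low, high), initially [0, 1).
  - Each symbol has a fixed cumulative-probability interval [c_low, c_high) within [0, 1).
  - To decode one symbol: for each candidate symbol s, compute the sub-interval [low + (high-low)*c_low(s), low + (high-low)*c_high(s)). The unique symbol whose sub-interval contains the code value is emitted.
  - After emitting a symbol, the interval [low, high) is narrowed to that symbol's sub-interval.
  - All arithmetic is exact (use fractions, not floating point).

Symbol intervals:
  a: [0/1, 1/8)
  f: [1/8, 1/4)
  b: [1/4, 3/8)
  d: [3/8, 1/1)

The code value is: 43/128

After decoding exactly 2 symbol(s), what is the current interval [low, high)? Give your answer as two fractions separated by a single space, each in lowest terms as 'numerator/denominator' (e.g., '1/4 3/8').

Step 1: interval [0/1, 1/1), width = 1/1 - 0/1 = 1/1
  'a': [0/1 + 1/1*0/1, 0/1 + 1/1*1/8) = [0/1, 1/8)
  'f': [0/1 + 1/1*1/8, 0/1 + 1/1*1/4) = [1/8, 1/4)
  'b': [0/1 + 1/1*1/4, 0/1 + 1/1*3/8) = [1/4, 3/8) <- contains code 43/128
  'd': [0/1 + 1/1*3/8, 0/1 + 1/1*1/1) = [3/8, 1/1)
  emit 'b', narrow to [1/4, 3/8)
Step 2: interval [1/4, 3/8), width = 3/8 - 1/4 = 1/8
  'a': [1/4 + 1/8*0/1, 1/4 + 1/8*1/8) = [1/4, 17/64)
  'f': [1/4 + 1/8*1/8, 1/4 + 1/8*1/4) = [17/64, 9/32)
  'b': [1/4 + 1/8*1/4, 1/4 + 1/8*3/8) = [9/32, 19/64)
  'd': [1/4 + 1/8*3/8, 1/4 + 1/8*1/1) = [19/64, 3/8) <- contains code 43/128
  emit 'd', narrow to [19/64, 3/8)

Answer: 19/64 3/8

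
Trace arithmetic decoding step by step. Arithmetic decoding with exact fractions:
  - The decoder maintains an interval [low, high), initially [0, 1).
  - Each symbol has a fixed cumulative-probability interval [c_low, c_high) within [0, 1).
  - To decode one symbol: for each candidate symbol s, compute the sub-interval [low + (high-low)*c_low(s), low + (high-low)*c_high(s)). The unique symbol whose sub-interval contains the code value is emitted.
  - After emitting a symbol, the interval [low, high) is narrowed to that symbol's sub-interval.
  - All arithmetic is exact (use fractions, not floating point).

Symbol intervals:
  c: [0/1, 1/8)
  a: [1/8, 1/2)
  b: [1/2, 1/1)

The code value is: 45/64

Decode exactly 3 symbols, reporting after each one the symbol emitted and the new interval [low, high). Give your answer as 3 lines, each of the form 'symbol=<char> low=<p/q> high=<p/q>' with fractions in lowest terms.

Answer: symbol=b low=1/2 high=1/1
symbol=a low=9/16 high=3/4
symbol=b low=21/32 high=3/4

Derivation:
Step 1: interval [0/1, 1/1), width = 1/1 - 0/1 = 1/1
  'c': [0/1 + 1/1*0/1, 0/1 + 1/1*1/8) = [0/1, 1/8)
  'a': [0/1 + 1/1*1/8, 0/1 + 1/1*1/2) = [1/8, 1/2)
  'b': [0/1 + 1/1*1/2, 0/1 + 1/1*1/1) = [1/2, 1/1) <- contains code 45/64
  emit 'b', narrow to [1/2, 1/1)
Step 2: interval [1/2, 1/1), width = 1/1 - 1/2 = 1/2
  'c': [1/2 + 1/2*0/1, 1/2 + 1/2*1/8) = [1/2, 9/16)
  'a': [1/2 + 1/2*1/8, 1/2 + 1/2*1/2) = [9/16, 3/4) <- contains code 45/64
  'b': [1/2 + 1/2*1/2, 1/2 + 1/2*1/1) = [3/4, 1/1)
  emit 'a', narrow to [9/16, 3/4)
Step 3: interval [9/16, 3/4), width = 3/4 - 9/16 = 3/16
  'c': [9/16 + 3/16*0/1, 9/16 + 3/16*1/8) = [9/16, 75/128)
  'a': [9/16 + 3/16*1/8, 9/16 + 3/16*1/2) = [75/128, 21/32)
  'b': [9/16 + 3/16*1/2, 9/16 + 3/16*1/1) = [21/32, 3/4) <- contains code 45/64
  emit 'b', narrow to [21/32, 3/4)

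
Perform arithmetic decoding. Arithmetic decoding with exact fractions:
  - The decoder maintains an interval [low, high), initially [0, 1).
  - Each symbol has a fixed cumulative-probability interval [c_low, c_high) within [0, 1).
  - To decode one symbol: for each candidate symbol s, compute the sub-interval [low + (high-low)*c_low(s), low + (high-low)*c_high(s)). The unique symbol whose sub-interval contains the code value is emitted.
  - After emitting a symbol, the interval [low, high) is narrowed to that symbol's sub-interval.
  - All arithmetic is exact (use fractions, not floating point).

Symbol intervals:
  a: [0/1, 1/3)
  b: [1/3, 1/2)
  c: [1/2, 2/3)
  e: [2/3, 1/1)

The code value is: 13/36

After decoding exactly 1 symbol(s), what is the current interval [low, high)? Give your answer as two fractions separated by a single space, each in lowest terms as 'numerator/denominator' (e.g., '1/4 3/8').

Answer: 1/3 1/2

Derivation:
Step 1: interval [0/1, 1/1), width = 1/1 - 0/1 = 1/1
  'a': [0/1 + 1/1*0/1, 0/1 + 1/1*1/3) = [0/1, 1/3)
  'b': [0/1 + 1/1*1/3, 0/1 + 1/1*1/2) = [1/3, 1/2) <- contains code 13/36
  'c': [0/1 + 1/1*1/2, 0/1 + 1/1*2/3) = [1/2, 2/3)
  'e': [0/1 + 1/1*2/3, 0/1 + 1/1*1/1) = [2/3, 1/1)
  emit 'b', narrow to [1/3, 1/2)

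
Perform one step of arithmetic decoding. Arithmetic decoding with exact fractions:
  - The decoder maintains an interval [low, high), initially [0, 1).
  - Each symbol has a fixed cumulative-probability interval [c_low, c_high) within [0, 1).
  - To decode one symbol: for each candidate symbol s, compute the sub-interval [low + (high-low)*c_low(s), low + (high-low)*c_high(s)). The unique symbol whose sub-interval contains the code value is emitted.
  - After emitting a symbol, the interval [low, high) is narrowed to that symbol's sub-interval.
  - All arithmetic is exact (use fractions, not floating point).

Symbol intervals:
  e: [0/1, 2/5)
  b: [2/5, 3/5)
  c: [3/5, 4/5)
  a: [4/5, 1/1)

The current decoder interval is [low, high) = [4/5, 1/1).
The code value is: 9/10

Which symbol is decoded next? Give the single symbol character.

Interval width = high − low = 1/1 − 4/5 = 1/5
Scaled code = (code − low) / width = (9/10 − 4/5) / 1/5 = 1/2
  e: [0/1, 2/5) 
  b: [2/5, 3/5) ← scaled code falls here ✓
  c: [3/5, 4/5) 
  a: [4/5, 1/1) 

Answer: b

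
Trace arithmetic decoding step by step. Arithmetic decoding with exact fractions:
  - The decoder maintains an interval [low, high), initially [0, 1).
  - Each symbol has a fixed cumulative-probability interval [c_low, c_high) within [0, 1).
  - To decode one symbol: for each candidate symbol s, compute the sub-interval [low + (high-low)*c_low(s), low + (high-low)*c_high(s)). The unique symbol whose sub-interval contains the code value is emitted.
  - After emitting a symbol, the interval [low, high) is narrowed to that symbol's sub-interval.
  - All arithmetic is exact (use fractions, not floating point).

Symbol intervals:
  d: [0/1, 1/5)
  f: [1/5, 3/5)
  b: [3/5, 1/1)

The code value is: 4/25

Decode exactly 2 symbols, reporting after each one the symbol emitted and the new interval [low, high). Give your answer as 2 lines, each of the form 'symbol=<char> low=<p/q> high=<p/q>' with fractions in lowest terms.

Answer: symbol=d low=0/1 high=1/5
symbol=b low=3/25 high=1/5

Derivation:
Step 1: interval [0/1, 1/1), width = 1/1 - 0/1 = 1/1
  'd': [0/1 + 1/1*0/1, 0/1 + 1/1*1/5) = [0/1, 1/5) <- contains code 4/25
  'f': [0/1 + 1/1*1/5, 0/1 + 1/1*3/5) = [1/5, 3/5)
  'b': [0/1 + 1/1*3/5, 0/1 + 1/1*1/1) = [3/5, 1/1)
  emit 'd', narrow to [0/1, 1/5)
Step 2: interval [0/1, 1/5), width = 1/5 - 0/1 = 1/5
  'd': [0/1 + 1/5*0/1, 0/1 + 1/5*1/5) = [0/1, 1/25)
  'f': [0/1 + 1/5*1/5, 0/1 + 1/5*3/5) = [1/25, 3/25)
  'b': [0/1 + 1/5*3/5, 0/1 + 1/5*1/1) = [3/25, 1/5) <- contains code 4/25
  emit 'b', narrow to [3/25, 1/5)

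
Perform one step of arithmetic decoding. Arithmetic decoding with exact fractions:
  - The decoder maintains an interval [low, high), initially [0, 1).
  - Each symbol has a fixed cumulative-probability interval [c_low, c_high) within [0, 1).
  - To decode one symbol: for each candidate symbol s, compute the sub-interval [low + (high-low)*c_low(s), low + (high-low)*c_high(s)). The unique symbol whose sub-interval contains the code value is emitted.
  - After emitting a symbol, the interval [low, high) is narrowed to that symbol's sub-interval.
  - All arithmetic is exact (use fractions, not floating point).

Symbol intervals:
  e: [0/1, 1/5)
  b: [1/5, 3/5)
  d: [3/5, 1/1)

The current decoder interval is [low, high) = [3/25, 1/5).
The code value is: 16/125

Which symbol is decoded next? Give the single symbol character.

Interval width = high − low = 1/5 − 3/25 = 2/25
Scaled code = (code − low) / width = (16/125 − 3/25) / 2/25 = 1/10
  e: [0/1, 1/5) ← scaled code falls here ✓
  b: [1/5, 3/5) 
  d: [3/5, 1/1) 

Answer: e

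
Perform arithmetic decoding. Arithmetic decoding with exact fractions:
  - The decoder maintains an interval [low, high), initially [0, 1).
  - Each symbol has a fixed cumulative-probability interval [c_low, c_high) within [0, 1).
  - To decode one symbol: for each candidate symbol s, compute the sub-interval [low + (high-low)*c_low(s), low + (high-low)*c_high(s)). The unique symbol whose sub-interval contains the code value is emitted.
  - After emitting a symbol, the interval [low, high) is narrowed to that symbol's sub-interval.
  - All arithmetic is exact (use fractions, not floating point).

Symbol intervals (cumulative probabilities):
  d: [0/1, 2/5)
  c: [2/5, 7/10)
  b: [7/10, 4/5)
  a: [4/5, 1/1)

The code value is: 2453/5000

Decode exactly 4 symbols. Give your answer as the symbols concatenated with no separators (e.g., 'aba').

Answer: cdbc

Derivation:
Step 1: interval [0/1, 1/1), width = 1/1 - 0/1 = 1/1
  'd': [0/1 + 1/1*0/1, 0/1 + 1/1*2/5) = [0/1, 2/5)
  'c': [0/1 + 1/1*2/5, 0/1 + 1/1*7/10) = [2/5, 7/10) <- contains code 2453/5000
  'b': [0/1 + 1/1*7/10, 0/1 + 1/1*4/5) = [7/10, 4/5)
  'a': [0/1 + 1/1*4/5, 0/1 + 1/1*1/1) = [4/5, 1/1)
  emit 'c', narrow to [2/5, 7/10)
Step 2: interval [2/5, 7/10), width = 7/10 - 2/5 = 3/10
  'd': [2/5 + 3/10*0/1, 2/5 + 3/10*2/5) = [2/5, 13/25) <- contains code 2453/5000
  'c': [2/5 + 3/10*2/5, 2/5 + 3/10*7/10) = [13/25, 61/100)
  'b': [2/5 + 3/10*7/10, 2/5 + 3/10*4/5) = [61/100, 16/25)
  'a': [2/5 + 3/10*4/5, 2/5 + 3/10*1/1) = [16/25, 7/10)
  emit 'd', narrow to [2/5, 13/25)
Step 3: interval [2/5, 13/25), width = 13/25 - 2/5 = 3/25
  'd': [2/5 + 3/25*0/1, 2/5 + 3/25*2/5) = [2/5, 56/125)
  'c': [2/5 + 3/25*2/5, 2/5 + 3/25*7/10) = [56/125, 121/250)
  'b': [2/5 + 3/25*7/10, 2/5 + 3/25*4/5) = [121/250, 62/125) <- contains code 2453/5000
  'a': [2/5 + 3/25*4/5, 2/5 + 3/25*1/1) = [62/125, 13/25)
  emit 'b', narrow to [121/250, 62/125)
Step 4: interval [121/250, 62/125), width = 62/125 - 121/250 = 3/250
  'd': [121/250 + 3/250*0/1, 121/250 + 3/250*2/5) = [121/250, 611/1250)
  'c': [121/250 + 3/250*2/5, 121/250 + 3/250*7/10) = [611/1250, 1231/2500) <- contains code 2453/5000
  'b': [121/250 + 3/250*7/10, 121/250 + 3/250*4/5) = [1231/2500, 617/1250)
  'a': [121/250 + 3/250*4/5, 121/250 + 3/250*1/1) = [617/1250, 62/125)
  emit 'c', narrow to [611/1250, 1231/2500)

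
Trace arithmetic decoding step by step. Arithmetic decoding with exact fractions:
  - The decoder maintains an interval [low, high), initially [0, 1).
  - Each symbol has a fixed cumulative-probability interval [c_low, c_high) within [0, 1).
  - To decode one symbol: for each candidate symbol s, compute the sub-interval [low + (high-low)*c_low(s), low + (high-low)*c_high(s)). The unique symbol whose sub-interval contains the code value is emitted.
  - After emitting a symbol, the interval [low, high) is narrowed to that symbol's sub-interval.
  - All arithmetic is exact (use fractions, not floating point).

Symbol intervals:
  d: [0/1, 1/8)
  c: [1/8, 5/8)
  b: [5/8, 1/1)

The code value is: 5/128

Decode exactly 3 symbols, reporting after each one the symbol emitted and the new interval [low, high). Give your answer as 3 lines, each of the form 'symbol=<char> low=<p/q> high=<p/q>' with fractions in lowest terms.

Answer: symbol=d low=0/1 high=1/8
symbol=c low=1/64 high=5/64
symbol=c low=3/128 high=7/128

Derivation:
Step 1: interval [0/1, 1/1), width = 1/1 - 0/1 = 1/1
  'd': [0/1 + 1/1*0/1, 0/1 + 1/1*1/8) = [0/1, 1/8) <- contains code 5/128
  'c': [0/1 + 1/1*1/8, 0/1 + 1/1*5/8) = [1/8, 5/8)
  'b': [0/1 + 1/1*5/8, 0/1 + 1/1*1/1) = [5/8, 1/1)
  emit 'd', narrow to [0/1, 1/8)
Step 2: interval [0/1, 1/8), width = 1/8 - 0/1 = 1/8
  'd': [0/1 + 1/8*0/1, 0/1 + 1/8*1/8) = [0/1, 1/64)
  'c': [0/1 + 1/8*1/8, 0/1 + 1/8*5/8) = [1/64, 5/64) <- contains code 5/128
  'b': [0/1 + 1/8*5/8, 0/1 + 1/8*1/1) = [5/64, 1/8)
  emit 'c', narrow to [1/64, 5/64)
Step 3: interval [1/64, 5/64), width = 5/64 - 1/64 = 1/16
  'd': [1/64 + 1/16*0/1, 1/64 + 1/16*1/8) = [1/64, 3/128)
  'c': [1/64 + 1/16*1/8, 1/64 + 1/16*5/8) = [3/128, 7/128) <- contains code 5/128
  'b': [1/64 + 1/16*5/8, 1/64 + 1/16*1/1) = [7/128, 5/64)
  emit 'c', narrow to [3/128, 7/128)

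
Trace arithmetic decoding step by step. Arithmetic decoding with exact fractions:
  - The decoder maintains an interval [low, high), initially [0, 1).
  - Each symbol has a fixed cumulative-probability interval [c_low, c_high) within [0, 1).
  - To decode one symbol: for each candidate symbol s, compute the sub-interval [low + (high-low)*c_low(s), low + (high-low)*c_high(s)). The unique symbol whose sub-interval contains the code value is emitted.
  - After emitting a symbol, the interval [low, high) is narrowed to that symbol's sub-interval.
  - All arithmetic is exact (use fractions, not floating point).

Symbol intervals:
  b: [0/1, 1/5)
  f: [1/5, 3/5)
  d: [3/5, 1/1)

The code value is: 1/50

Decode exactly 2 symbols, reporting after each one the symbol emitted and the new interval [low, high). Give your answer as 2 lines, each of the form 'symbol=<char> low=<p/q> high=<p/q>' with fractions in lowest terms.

Step 1: interval [0/1, 1/1), width = 1/1 - 0/1 = 1/1
  'b': [0/1 + 1/1*0/1, 0/1 + 1/1*1/5) = [0/1, 1/5) <- contains code 1/50
  'f': [0/1 + 1/1*1/5, 0/1 + 1/1*3/5) = [1/5, 3/5)
  'd': [0/1 + 1/1*3/5, 0/1 + 1/1*1/1) = [3/5, 1/1)
  emit 'b', narrow to [0/1, 1/5)
Step 2: interval [0/1, 1/5), width = 1/5 - 0/1 = 1/5
  'b': [0/1 + 1/5*0/1, 0/1 + 1/5*1/5) = [0/1, 1/25) <- contains code 1/50
  'f': [0/1 + 1/5*1/5, 0/1 + 1/5*3/5) = [1/25, 3/25)
  'd': [0/1 + 1/5*3/5, 0/1 + 1/5*1/1) = [3/25, 1/5)
  emit 'b', narrow to [0/1, 1/25)

Answer: symbol=b low=0/1 high=1/5
symbol=b low=0/1 high=1/25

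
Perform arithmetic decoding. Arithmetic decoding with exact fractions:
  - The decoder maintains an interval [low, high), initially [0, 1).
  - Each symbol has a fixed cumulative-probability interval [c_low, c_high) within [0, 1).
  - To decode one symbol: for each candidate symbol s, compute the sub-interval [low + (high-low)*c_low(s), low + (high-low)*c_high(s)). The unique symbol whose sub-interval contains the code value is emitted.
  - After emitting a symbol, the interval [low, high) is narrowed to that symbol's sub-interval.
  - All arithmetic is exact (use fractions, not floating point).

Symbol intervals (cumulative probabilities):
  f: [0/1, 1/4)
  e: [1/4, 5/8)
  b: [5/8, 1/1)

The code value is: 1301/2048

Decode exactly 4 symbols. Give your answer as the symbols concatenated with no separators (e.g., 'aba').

Step 1: interval [0/1, 1/1), width = 1/1 - 0/1 = 1/1
  'f': [0/1 + 1/1*0/1, 0/1 + 1/1*1/4) = [0/1, 1/4)
  'e': [0/1 + 1/1*1/4, 0/1 + 1/1*5/8) = [1/4, 5/8)
  'b': [0/1 + 1/1*5/8, 0/1 + 1/1*1/1) = [5/8, 1/1) <- contains code 1301/2048
  emit 'b', narrow to [5/8, 1/1)
Step 2: interval [5/8, 1/1), width = 1/1 - 5/8 = 3/8
  'f': [5/8 + 3/8*0/1, 5/8 + 3/8*1/4) = [5/8, 23/32) <- contains code 1301/2048
  'e': [5/8 + 3/8*1/4, 5/8 + 3/8*5/8) = [23/32, 55/64)
  'b': [5/8 + 3/8*5/8, 5/8 + 3/8*1/1) = [55/64, 1/1)
  emit 'f', narrow to [5/8, 23/32)
Step 3: interval [5/8, 23/32), width = 23/32 - 5/8 = 3/32
  'f': [5/8 + 3/32*0/1, 5/8 + 3/32*1/4) = [5/8, 83/128) <- contains code 1301/2048
  'e': [5/8 + 3/32*1/4, 5/8 + 3/32*5/8) = [83/128, 175/256)
  'b': [5/8 + 3/32*5/8, 5/8 + 3/32*1/1) = [175/256, 23/32)
  emit 'f', narrow to [5/8, 83/128)
Step 4: interval [5/8, 83/128), width = 83/128 - 5/8 = 3/128
  'f': [5/8 + 3/128*0/1, 5/8 + 3/128*1/4) = [5/8, 323/512)
  'e': [5/8 + 3/128*1/4, 5/8 + 3/128*5/8) = [323/512, 655/1024) <- contains code 1301/2048
  'b': [5/8 + 3/128*5/8, 5/8 + 3/128*1/1) = [655/1024, 83/128)
  emit 'e', narrow to [323/512, 655/1024)

Answer: bffe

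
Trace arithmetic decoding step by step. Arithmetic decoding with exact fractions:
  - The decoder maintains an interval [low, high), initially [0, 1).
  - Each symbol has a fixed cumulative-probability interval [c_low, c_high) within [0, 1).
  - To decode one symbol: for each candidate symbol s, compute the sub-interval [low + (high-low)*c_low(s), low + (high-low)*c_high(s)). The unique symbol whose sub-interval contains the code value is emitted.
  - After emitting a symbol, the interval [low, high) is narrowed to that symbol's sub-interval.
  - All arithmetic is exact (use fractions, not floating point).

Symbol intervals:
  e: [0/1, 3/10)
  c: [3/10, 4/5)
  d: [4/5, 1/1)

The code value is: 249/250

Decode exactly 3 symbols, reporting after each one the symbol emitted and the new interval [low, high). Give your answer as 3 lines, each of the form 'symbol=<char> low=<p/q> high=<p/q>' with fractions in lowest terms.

Answer: symbol=d low=4/5 high=1/1
symbol=d low=24/25 high=1/1
symbol=d low=124/125 high=1/1

Derivation:
Step 1: interval [0/1, 1/1), width = 1/1 - 0/1 = 1/1
  'e': [0/1 + 1/1*0/1, 0/1 + 1/1*3/10) = [0/1, 3/10)
  'c': [0/1 + 1/1*3/10, 0/1 + 1/1*4/5) = [3/10, 4/5)
  'd': [0/1 + 1/1*4/5, 0/1 + 1/1*1/1) = [4/5, 1/1) <- contains code 249/250
  emit 'd', narrow to [4/5, 1/1)
Step 2: interval [4/5, 1/1), width = 1/1 - 4/5 = 1/5
  'e': [4/5 + 1/5*0/1, 4/5 + 1/5*3/10) = [4/5, 43/50)
  'c': [4/5 + 1/5*3/10, 4/5 + 1/5*4/5) = [43/50, 24/25)
  'd': [4/5 + 1/5*4/5, 4/5 + 1/5*1/1) = [24/25, 1/1) <- contains code 249/250
  emit 'd', narrow to [24/25, 1/1)
Step 3: interval [24/25, 1/1), width = 1/1 - 24/25 = 1/25
  'e': [24/25 + 1/25*0/1, 24/25 + 1/25*3/10) = [24/25, 243/250)
  'c': [24/25 + 1/25*3/10, 24/25 + 1/25*4/5) = [243/250, 124/125)
  'd': [24/25 + 1/25*4/5, 24/25 + 1/25*1/1) = [124/125, 1/1) <- contains code 249/250
  emit 'd', narrow to [124/125, 1/1)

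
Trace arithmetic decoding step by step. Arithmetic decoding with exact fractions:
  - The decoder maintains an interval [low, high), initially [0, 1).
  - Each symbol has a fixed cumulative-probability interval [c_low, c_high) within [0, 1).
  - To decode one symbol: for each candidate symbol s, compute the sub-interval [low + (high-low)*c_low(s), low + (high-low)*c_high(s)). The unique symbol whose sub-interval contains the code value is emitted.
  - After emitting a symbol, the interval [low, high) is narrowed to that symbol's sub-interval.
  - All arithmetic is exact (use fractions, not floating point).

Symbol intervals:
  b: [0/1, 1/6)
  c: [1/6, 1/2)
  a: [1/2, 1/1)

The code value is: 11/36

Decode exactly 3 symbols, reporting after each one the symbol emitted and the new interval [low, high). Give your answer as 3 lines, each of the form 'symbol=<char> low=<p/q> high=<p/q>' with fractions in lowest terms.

Step 1: interval [0/1, 1/1), width = 1/1 - 0/1 = 1/1
  'b': [0/1 + 1/1*0/1, 0/1 + 1/1*1/6) = [0/1, 1/6)
  'c': [0/1 + 1/1*1/6, 0/1 + 1/1*1/2) = [1/6, 1/2) <- contains code 11/36
  'a': [0/1 + 1/1*1/2, 0/1 + 1/1*1/1) = [1/2, 1/1)
  emit 'c', narrow to [1/6, 1/2)
Step 2: interval [1/6, 1/2), width = 1/2 - 1/6 = 1/3
  'b': [1/6 + 1/3*0/1, 1/6 + 1/3*1/6) = [1/6, 2/9)
  'c': [1/6 + 1/3*1/6, 1/6 + 1/3*1/2) = [2/9, 1/3) <- contains code 11/36
  'a': [1/6 + 1/3*1/2, 1/6 + 1/3*1/1) = [1/3, 1/2)
  emit 'c', narrow to [2/9, 1/3)
Step 3: interval [2/9, 1/3), width = 1/3 - 2/9 = 1/9
  'b': [2/9 + 1/9*0/1, 2/9 + 1/9*1/6) = [2/9, 13/54)
  'c': [2/9 + 1/9*1/6, 2/9 + 1/9*1/2) = [13/54, 5/18)
  'a': [2/9 + 1/9*1/2, 2/9 + 1/9*1/1) = [5/18, 1/3) <- contains code 11/36
  emit 'a', narrow to [5/18, 1/3)

Answer: symbol=c low=1/6 high=1/2
symbol=c low=2/9 high=1/3
symbol=a low=5/18 high=1/3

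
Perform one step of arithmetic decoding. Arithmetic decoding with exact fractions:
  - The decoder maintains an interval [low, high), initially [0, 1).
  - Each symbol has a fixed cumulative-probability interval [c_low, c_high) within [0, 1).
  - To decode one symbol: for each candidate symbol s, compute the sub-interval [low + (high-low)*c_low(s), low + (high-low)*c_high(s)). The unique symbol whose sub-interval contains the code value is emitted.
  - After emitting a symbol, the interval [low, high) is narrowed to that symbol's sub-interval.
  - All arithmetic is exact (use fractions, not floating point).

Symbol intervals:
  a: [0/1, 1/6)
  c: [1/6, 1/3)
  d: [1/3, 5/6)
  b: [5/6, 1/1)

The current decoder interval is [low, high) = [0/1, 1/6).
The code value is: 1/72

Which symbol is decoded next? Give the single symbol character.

Answer: a

Derivation:
Interval width = high − low = 1/6 − 0/1 = 1/6
Scaled code = (code − low) / width = (1/72 − 0/1) / 1/6 = 1/12
  a: [0/1, 1/6) ← scaled code falls here ✓
  c: [1/6, 1/3) 
  d: [1/3, 5/6) 
  b: [5/6, 1/1) 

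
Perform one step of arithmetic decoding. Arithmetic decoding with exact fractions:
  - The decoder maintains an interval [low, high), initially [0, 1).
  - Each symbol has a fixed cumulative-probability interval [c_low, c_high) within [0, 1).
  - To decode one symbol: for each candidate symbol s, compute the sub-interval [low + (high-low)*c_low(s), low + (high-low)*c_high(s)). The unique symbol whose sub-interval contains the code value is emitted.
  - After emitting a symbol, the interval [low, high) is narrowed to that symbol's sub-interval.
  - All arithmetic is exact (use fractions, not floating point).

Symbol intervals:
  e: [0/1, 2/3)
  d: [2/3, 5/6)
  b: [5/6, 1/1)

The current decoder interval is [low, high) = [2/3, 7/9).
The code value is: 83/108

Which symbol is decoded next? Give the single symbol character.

Answer: b

Derivation:
Interval width = high − low = 7/9 − 2/3 = 1/9
Scaled code = (code − low) / width = (83/108 − 2/3) / 1/9 = 11/12
  e: [0/1, 2/3) 
  d: [2/3, 5/6) 
  b: [5/6, 1/1) ← scaled code falls here ✓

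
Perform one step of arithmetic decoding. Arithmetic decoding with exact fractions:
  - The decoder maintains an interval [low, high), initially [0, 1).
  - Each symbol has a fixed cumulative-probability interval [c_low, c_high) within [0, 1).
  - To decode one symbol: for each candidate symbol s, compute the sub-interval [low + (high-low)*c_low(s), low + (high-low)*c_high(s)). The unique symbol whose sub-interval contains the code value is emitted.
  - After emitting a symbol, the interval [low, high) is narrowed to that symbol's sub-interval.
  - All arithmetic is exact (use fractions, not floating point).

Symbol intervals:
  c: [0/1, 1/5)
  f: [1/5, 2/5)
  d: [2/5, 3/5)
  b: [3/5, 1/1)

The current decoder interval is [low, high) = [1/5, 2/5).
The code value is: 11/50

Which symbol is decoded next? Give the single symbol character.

Interval width = high − low = 2/5 − 1/5 = 1/5
Scaled code = (code − low) / width = (11/50 − 1/5) / 1/5 = 1/10
  c: [0/1, 1/5) ← scaled code falls here ✓
  f: [1/5, 2/5) 
  d: [2/5, 3/5) 
  b: [3/5, 1/1) 

Answer: c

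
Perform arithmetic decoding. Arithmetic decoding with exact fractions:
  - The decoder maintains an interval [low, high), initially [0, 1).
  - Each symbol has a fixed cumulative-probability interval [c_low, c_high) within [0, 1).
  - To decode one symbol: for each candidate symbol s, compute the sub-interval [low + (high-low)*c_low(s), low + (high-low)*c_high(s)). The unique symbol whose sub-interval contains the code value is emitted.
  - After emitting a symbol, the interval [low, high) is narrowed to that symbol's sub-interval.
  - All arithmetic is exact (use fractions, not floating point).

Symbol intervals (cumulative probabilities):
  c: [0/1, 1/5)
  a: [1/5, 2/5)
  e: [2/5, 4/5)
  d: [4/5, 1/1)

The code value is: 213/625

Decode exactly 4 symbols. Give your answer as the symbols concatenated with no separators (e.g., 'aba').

Answer: aeed

Derivation:
Step 1: interval [0/1, 1/1), width = 1/1 - 0/1 = 1/1
  'c': [0/1 + 1/1*0/1, 0/1 + 1/1*1/5) = [0/1, 1/5)
  'a': [0/1 + 1/1*1/5, 0/1 + 1/1*2/5) = [1/5, 2/5) <- contains code 213/625
  'e': [0/1 + 1/1*2/5, 0/1 + 1/1*4/5) = [2/5, 4/5)
  'd': [0/1 + 1/1*4/5, 0/1 + 1/1*1/1) = [4/5, 1/1)
  emit 'a', narrow to [1/5, 2/5)
Step 2: interval [1/5, 2/5), width = 2/5 - 1/5 = 1/5
  'c': [1/5 + 1/5*0/1, 1/5 + 1/5*1/5) = [1/5, 6/25)
  'a': [1/5 + 1/5*1/5, 1/5 + 1/5*2/5) = [6/25, 7/25)
  'e': [1/5 + 1/5*2/5, 1/5 + 1/5*4/5) = [7/25, 9/25) <- contains code 213/625
  'd': [1/5 + 1/5*4/5, 1/5 + 1/5*1/1) = [9/25, 2/5)
  emit 'e', narrow to [7/25, 9/25)
Step 3: interval [7/25, 9/25), width = 9/25 - 7/25 = 2/25
  'c': [7/25 + 2/25*0/1, 7/25 + 2/25*1/5) = [7/25, 37/125)
  'a': [7/25 + 2/25*1/5, 7/25 + 2/25*2/5) = [37/125, 39/125)
  'e': [7/25 + 2/25*2/5, 7/25 + 2/25*4/5) = [39/125, 43/125) <- contains code 213/625
  'd': [7/25 + 2/25*4/5, 7/25 + 2/25*1/1) = [43/125, 9/25)
  emit 'e', narrow to [39/125, 43/125)
Step 4: interval [39/125, 43/125), width = 43/125 - 39/125 = 4/125
  'c': [39/125 + 4/125*0/1, 39/125 + 4/125*1/5) = [39/125, 199/625)
  'a': [39/125 + 4/125*1/5, 39/125 + 4/125*2/5) = [199/625, 203/625)
  'e': [39/125 + 4/125*2/5, 39/125 + 4/125*4/5) = [203/625, 211/625)
  'd': [39/125 + 4/125*4/5, 39/125 + 4/125*1/1) = [211/625, 43/125) <- contains code 213/625
  emit 'd', narrow to [211/625, 43/125)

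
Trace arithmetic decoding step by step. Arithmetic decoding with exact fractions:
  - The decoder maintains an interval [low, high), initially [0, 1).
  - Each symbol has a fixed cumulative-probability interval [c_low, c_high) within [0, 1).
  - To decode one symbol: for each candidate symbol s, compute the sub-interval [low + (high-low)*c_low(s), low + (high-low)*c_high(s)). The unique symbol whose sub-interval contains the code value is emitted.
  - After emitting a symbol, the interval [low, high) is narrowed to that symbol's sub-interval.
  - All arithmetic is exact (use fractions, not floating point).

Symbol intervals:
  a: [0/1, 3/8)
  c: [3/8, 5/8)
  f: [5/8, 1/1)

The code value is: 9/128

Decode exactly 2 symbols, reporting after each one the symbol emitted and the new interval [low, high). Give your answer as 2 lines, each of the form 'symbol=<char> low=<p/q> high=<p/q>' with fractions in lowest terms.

Step 1: interval [0/1, 1/1), width = 1/1 - 0/1 = 1/1
  'a': [0/1 + 1/1*0/1, 0/1 + 1/1*3/8) = [0/1, 3/8) <- contains code 9/128
  'c': [0/1 + 1/1*3/8, 0/1 + 1/1*5/8) = [3/8, 5/8)
  'f': [0/1 + 1/1*5/8, 0/1 + 1/1*1/1) = [5/8, 1/1)
  emit 'a', narrow to [0/1, 3/8)
Step 2: interval [0/1, 3/8), width = 3/8 - 0/1 = 3/8
  'a': [0/1 + 3/8*0/1, 0/1 + 3/8*3/8) = [0/1, 9/64) <- contains code 9/128
  'c': [0/1 + 3/8*3/8, 0/1 + 3/8*5/8) = [9/64, 15/64)
  'f': [0/1 + 3/8*5/8, 0/1 + 3/8*1/1) = [15/64, 3/8)
  emit 'a', narrow to [0/1, 9/64)

Answer: symbol=a low=0/1 high=3/8
symbol=a low=0/1 high=9/64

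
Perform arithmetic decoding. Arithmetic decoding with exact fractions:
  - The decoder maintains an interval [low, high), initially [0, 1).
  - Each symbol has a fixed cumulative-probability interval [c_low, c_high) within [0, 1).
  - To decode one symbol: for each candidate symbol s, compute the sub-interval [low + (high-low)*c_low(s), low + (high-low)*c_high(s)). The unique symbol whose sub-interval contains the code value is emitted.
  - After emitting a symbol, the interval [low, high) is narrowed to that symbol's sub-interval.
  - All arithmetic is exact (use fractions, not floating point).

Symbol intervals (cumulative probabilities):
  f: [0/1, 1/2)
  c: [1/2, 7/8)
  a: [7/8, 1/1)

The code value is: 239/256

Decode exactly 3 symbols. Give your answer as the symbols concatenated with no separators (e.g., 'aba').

Answer: afa

Derivation:
Step 1: interval [0/1, 1/1), width = 1/1 - 0/1 = 1/1
  'f': [0/1 + 1/1*0/1, 0/1 + 1/1*1/2) = [0/1, 1/2)
  'c': [0/1 + 1/1*1/2, 0/1 + 1/1*7/8) = [1/2, 7/8)
  'a': [0/1 + 1/1*7/8, 0/1 + 1/1*1/1) = [7/8, 1/1) <- contains code 239/256
  emit 'a', narrow to [7/8, 1/1)
Step 2: interval [7/8, 1/1), width = 1/1 - 7/8 = 1/8
  'f': [7/8 + 1/8*0/1, 7/8 + 1/8*1/2) = [7/8, 15/16) <- contains code 239/256
  'c': [7/8 + 1/8*1/2, 7/8 + 1/8*7/8) = [15/16, 63/64)
  'a': [7/8 + 1/8*7/8, 7/8 + 1/8*1/1) = [63/64, 1/1)
  emit 'f', narrow to [7/8, 15/16)
Step 3: interval [7/8, 15/16), width = 15/16 - 7/8 = 1/16
  'f': [7/8 + 1/16*0/1, 7/8 + 1/16*1/2) = [7/8, 29/32)
  'c': [7/8 + 1/16*1/2, 7/8 + 1/16*7/8) = [29/32, 119/128)
  'a': [7/8 + 1/16*7/8, 7/8 + 1/16*1/1) = [119/128, 15/16) <- contains code 239/256
  emit 'a', narrow to [119/128, 15/16)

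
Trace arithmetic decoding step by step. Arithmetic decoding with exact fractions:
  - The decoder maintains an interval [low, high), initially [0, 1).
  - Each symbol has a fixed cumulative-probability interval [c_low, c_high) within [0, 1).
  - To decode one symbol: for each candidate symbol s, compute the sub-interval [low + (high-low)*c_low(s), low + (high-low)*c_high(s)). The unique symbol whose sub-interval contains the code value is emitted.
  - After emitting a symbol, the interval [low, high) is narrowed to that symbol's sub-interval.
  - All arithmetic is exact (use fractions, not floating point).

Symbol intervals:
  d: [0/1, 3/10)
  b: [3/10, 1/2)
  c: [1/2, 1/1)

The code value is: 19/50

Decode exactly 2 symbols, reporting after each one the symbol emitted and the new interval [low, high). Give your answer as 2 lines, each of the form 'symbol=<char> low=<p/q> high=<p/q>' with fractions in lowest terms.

Step 1: interval [0/1, 1/1), width = 1/1 - 0/1 = 1/1
  'd': [0/1 + 1/1*0/1, 0/1 + 1/1*3/10) = [0/1, 3/10)
  'b': [0/1 + 1/1*3/10, 0/1 + 1/1*1/2) = [3/10, 1/2) <- contains code 19/50
  'c': [0/1 + 1/1*1/2, 0/1 + 1/1*1/1) = [1/2, 1/1)
  emit 'b', narrow to [3/10, 1/2)
Step 2: interval [3/10, 1/2), width = 1/2 - 3/10 = 1/5
  'd': [3/10 + 1/5*0/1, 3/10 + 1/5*3/10) = [3/10, 9/25)
  'b': [3/10 + 1/5*3/10, 3/10 + 1/5*1/2) = [9/25, 2/5) <- contains code 19/50
  'c': [3/10 + 1/5*1/2, 3/10 + 1/5*1/1) = [2/5, 1/2)
  emit 'b', narrow to [9/25, 2/5)

Answer: symbol=b low=3/10 high=1/2
symbol=b low=9/25 high=2/5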